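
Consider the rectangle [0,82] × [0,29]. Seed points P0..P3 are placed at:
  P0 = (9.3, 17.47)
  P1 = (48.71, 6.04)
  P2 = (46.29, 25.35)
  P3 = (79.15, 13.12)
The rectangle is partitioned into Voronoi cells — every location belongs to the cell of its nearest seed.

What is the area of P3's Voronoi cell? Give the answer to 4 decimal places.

Area of P3's cell: 517.3818

1. box [0,82]×[0,29]: [(0, 0) (82, 0) (82, 29) (0, 29)]
2. ⊥bis P3·P0 via (44.225,15.295): [(43.2725, 0) (82, 0) (82, 29) (45.0785, 29)]  |A|=1096.9108
3. ⊥bis P3·P1 via (63.93,9.58): [(66.1582, 0) (82, 0) (82, 29) (59.4131, 29)]  |A|=557.2158
4. ⊥bis P3·P2 via (62.72,19.235): [(62.0827, 17.5226) (66.1582, 0) (82, 0) (82, 29) (66.3544, 29)]  |A|=517.3818
5. canonical 5-gon: [(62.0827, 17.5226) (66.1582, 0) (82, 0) (82, 29) (66.3544, 29)]
6. shoelace: 517.3818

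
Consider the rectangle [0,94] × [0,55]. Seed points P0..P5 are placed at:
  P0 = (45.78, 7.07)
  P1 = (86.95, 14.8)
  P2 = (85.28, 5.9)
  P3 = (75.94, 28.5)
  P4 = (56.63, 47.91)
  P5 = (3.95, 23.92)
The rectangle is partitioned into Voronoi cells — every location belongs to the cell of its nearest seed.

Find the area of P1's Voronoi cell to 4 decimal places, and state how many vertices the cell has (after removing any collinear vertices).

Area of P1's cell: 263.8016 (3 vertices)

1. box [0,94]×[0,55]: [(0, 0) (94, 0) (94, 55) (0, 55)]
2. ⊥bis P1·P0 via (66.365,10.935): [(68.4181, 0) (94, 0) (94, 55) (58.0914, 55)]  |A|=1690.9867
3. ⊥bis P1·P2 via (86.115,10.35): [(65.7576, 14.1699) (94, 8.8705) (94, 55) (58.0914, 55)]  |A|=1384.4795
4. ⊥bis P1·P3 via (81.445,21.65): [(70.9297, 13.1994) (94, 8.8705) (94, 31.7398)]  |A|=263.8016
5. ⊥bis P1·P4 via (71.79,31.355): [(70.9297, 13.1994) (94, 8.8705) (94, 31.7398)]  |A|=263.8016
6. ⊥bis P1·P5 via (45.45,19.36): [(70.9297, 13.1994) (94, 8.8705) (94, 31.7398)]  |A|=263.8016
7. canonical 3-gon: [(70.9297, 13.1994) (94, 8.8705) (94, 31.7398)]
8. shoelace: 263.8016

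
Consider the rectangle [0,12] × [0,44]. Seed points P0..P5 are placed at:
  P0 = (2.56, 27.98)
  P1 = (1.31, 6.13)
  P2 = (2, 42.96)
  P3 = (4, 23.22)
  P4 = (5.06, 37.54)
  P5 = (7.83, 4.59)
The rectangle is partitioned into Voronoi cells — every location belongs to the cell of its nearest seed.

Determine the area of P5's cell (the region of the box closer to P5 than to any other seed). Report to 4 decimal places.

1. box [0,12]×[0,44]: [(0, 0) (12, 0) (12, 44) (0, 44)]
2. ⊥bis P5·P0 via (5.195,16.285): [(0, 15.1145) (0, 0) (12, 0) (12, 17.8182)]  |A|=197.5965
3. ⊥bis P5·P1 via (4.57,5.36): [(7.2604, 16.7503) (3.304, 0) (12, 0) (12, 17.8182)]  |A|=115.0566
4. ⊥bis P5·P2 via (4.915,23.775): [(7.2604, 16.7503) (3.304, 0) (12, 0) (12, 17.8182)]  |A|=115.0566
5. ⊥bis P5·P3 via (5.915,13.905): [(6.6227, 14.0505) (3.304, 0) (12, 0) (12, 15.156)]  |A|=101.841
6. ⊥bis P5·P4 via (6.445,21.065): [(6.6227, 14.0505) (3.304, 0) (12, 0) (12, 15.156)]  |A|=101.841
7. canonical 4-gon: [(6.6227, 14.0505) (3.304, 0) (12, 0) (12, 15.156)]
8. shoelace: 101.841

Area of P5's cell: 101.8410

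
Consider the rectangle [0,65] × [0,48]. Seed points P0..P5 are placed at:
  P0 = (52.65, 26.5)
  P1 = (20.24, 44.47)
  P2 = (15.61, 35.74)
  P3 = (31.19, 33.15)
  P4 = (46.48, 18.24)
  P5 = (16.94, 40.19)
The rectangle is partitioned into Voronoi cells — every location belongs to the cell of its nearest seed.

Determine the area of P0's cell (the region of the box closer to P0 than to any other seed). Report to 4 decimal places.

Area of P0's cell: 607.8924

1. box [0,65]×[0,48]: [(0, 0) (65, 0) (65, 48) (0, 48)]
2. ⊥bis P0·P1 via (36.445,35.485): [(16.77, 0) (65, 0) (65, 48) (43.384, 48)]  |A|=1676.3019
3. ⊥bis P0·P2 via (34.13,31.12): [(34.2161, 31.465) (26.3668, 0) (65, 0) (65, 48) (43.384, 48)]  |A|=1525.321
4. ⊥bis P0·P3 via (41.92,29.825): [(32.6779, 0) (65, 0) (65, 48) (47.552, 48)]  |A|=1194.4821
5. ⊥bis P0·P4 via (49.565,22.37): [(41.4811, 28.4085) (65, 10.8405) (65, 48) (47.552, 48)]  |A|=607.8924
6. ⊥bis P0·P5 via (34.795,33.345): [(41.4811, 28.4085) (65, 10.8405) (65, 48) (47.552, 48)]  |A|=607.8924
7. canonical 4-gon: [(41.4811, 28.4085) (65, 10.8405) (65, 48) (47.552, 48)]
8. shoelace: 607.8924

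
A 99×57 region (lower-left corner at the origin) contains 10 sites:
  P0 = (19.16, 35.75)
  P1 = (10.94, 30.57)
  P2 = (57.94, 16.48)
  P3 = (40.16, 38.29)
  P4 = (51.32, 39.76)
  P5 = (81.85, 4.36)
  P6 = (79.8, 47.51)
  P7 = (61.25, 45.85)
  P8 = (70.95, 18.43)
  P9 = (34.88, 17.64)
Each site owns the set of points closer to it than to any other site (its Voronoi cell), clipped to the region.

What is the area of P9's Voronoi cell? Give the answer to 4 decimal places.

Area of P9's cell: 792.6154

1. box [0,99]×[0,57]: [(0, 0) (99, 0) (99, 57) (0, 57)]
2. ⊥bis P9·P0 via (27.02,26.695): [(0, 3.2409) (0, 0) (99, 0) (99, 57) (61.9324, 57)]  |A|=3978.2828
3. ⊥bis P9·P1 via (22.91,24.105): [(21.916, 22.2646) (9.8909, 0) (99, 0) (99, 57) (61.9324, 57)]  |A|=3832.6613
4. ⊥bis P9·P2 via (46.41,17.06): [(47.8021, 44.7345) (21.916, 22.2646) (9.8909, 0) (45.5518, 0)]  |A|=950.7072
5. ⊥bis P9·P3 via (37.52,27.965): [(46.8387, 25.5823) (30.5393, 29.7499) (21.916, 22.2646) (9.8909, 0) (45.5518, 0)]  |A|=792.6154
6. ⊥bis P9·P4 via (43.1,28.7): [(46.8387, 25.5823) (30.5393, 29.7499) (21.916, 22.2646) (9.8909, 0) (45.5518, 0)]  |A|=792.6154
7. ⊥bis P9·P5 via (58.365,11): [(46.8387, 25.5823) (30.5393, 29.7499) (21.916, 22.2646) (9.8909, 0) (45.5518, 0)]  |A|=792.6154
8. ⊥bis P9·P6 via (57.34,32.575): [(46.8387, 25.5823) (30.5393, 29.7499) (21.916, 22.2646) (9.8909, 0) (45.5518, 0)]  |A|=792.6154
9. ⊥bis P9·P7 via (48.065,31.745): [(46.8387, 25.5823) (30.5393, 29.7499) (21.916, 22.2646) (9.8909, 0) (45.5518, 0)]  |A|=792.6154
10. ⊥bis P9·P8 via (52.915,18.035): [(46.8387, 25.5823) (30.5393, 29.7499) (21.916, 22.2646) (9.8909, 0) (45.5518, 0)]  |A|=792.6154
11. canonical 5-gon: [(46.8387, 25.5823) (30.5393, 29.7499) (21.916, 22.2646) (9.8909, 0) (45.5518, 0)]
12. shoelace: 792.6154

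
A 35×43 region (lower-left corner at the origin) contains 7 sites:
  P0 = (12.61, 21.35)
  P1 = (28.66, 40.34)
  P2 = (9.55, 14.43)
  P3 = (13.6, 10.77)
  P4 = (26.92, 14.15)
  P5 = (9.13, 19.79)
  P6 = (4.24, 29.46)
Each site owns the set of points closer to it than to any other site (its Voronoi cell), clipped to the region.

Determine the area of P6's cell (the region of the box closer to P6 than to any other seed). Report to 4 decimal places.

Area of P6's cell: 258.9096

1. box [0,35]×[0,43]: [(0, 0) (35, 0) (35, 43) (0, 43)]
2. ⊥bis P6·P0 via (8.425,25.405): [(0, 16.7099) (25.4734, 43) (0, 43)]  |A|=334.8496
3. ⊥bis P6·P1 via (16.45,34.9): [(0, 16.7099) (16.8201, 34.0693) (12.8412, 43) (0, 43)]  |A|=278.4418
4. ⊥bis P6·P2 via (6.895,21.945): [(0, 19.509) (4.1239, 20.966) (16.8201, 34.0693) (12.8412, 43) (0, 43)]  |A|=272.6702
5. ⊥bis P6·P3 via (8.92,20.115): [(0, 19.509) (4.1239, 20.966) (16.8201, 34.0693) (12.8412, 43) (0, 43)]  |A|=272.6702
6. ⊥bis P6·P4 via (15.58,21.805): [(0, 19.509) (4.1239, 20.966) (16.8201, 34.0693) (12.8412, 43) (0, 43)]  |A|=272.6702
7. ⊥bis P6·P5 via (6.685,24.625): [(0, 21.2445) (8.6148, 25.6009) (16.8201, 34.0693) (12.8412, 43) (0, 43)]  |A|=258.9096
8. canonical 5-gon: [(0, 21.2445) (8.6148, 25.6009) (16.8201, 34.0693) (12.8412, 43) (0, 43)]
9. shoelace: 258.9096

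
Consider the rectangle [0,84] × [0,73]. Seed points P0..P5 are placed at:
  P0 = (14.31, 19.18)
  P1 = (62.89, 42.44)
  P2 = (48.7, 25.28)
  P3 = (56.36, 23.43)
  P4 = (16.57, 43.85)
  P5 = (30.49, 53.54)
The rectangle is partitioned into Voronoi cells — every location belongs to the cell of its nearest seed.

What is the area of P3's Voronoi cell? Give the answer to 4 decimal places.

1. box [0,84]×[0,73]: [(0, 0) (84, 0) (84, 73) (0, 73)]
2. ⊥bis P3·P0 via (35.335,21.305): [(37.4883, 0) (84, 0) (84, 73) (30.1102, 73)]  |A|=3664.6556
3. ⊥bis P3·P1 via (59.625,32.935): [(33.2436, 41.9971) (37.4883, 0) (84, 0) (84, 24.5621)]  |A|=1600.0193
4. ⊥bis P3·P2 via (52.53,24.355): [(54.987, 34.5282) (46.6479, 0) (84, 0) (84, 24.5621)]  |A|=1001.1602
5. ⊥bis P3·P4 via (36.465,33.64): [(54.987, 34.5282) (46.6479, 0) (84, 0) (84, 24.5621)]  |A|=1001.1602
6. ⊥bis P3·P5 via (43.425,38.485): [(54.987, 34.5282) (46.6479, 0) (84, 0) (84, 24.5621)]  |A|=1001.1602
7. canonical 4-gon: [(54.987, 34.5282) (46.6479, 0) (84, 0) (84, 24.5621)]
8. shoelace: 1001.1602

Area of P3's cell: 1001.1602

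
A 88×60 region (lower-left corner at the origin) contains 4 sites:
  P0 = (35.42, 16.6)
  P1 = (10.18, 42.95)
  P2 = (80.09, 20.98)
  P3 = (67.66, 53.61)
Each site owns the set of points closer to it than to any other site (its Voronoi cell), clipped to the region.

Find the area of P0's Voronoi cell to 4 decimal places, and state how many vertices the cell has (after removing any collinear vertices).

1. box [0,88]×[0,60]: [(0, 0) (88, 0) (88, 60) (0, 60)]
2. ⊥bis P0·P1 via (22.8,29.775): [(0, 7.9355) (0, 0) (88, 0) (88, 60) (54.3542, 60)]  |A|=3865.0359
3. ⊥bis P0·P2 via (57.755,18.79): [(53.7692, 59.4396) (0, 7.9355) (0, 0) (59.5974, 0)]  |A|=1984.5652
4. ⊥bis P0·P3 via (51.54,35.105): [(56.5863, 30.7091) (39.4025, 45.6781) (0, 7.9355) (0, 0) (59.5974, 0)]  |A|=1758.8003
5. canonical 5-gon: [(56.5863, 30.7091) (39.4025, 45.6781) (0, 7.9355) (0, 0) (59.5974, 0)]
6. shoelace: 1758.8003

Area of P0's cell: 1758.8003 (5 vertices)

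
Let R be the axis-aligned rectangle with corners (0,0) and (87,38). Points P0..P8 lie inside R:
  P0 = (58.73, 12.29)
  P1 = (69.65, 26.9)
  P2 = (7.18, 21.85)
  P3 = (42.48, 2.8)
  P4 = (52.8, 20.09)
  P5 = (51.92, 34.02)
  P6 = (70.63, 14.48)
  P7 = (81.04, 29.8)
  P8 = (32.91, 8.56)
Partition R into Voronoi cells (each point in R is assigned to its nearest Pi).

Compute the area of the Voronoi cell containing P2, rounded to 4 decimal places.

1. box [0,87]×[0,38]: [(0, 0) (87, 0) (87, 38) (0, 38)]
2. ⊥bis P2·P0 via (32.955,17.07): [(0, 0) (29.7894, 0) (36.8365, 38) (0, 38)]  |A|=1265.891
3. ⊥bis P2·P1 via (38.415,24.375): [(0, 0) (29.7894, 0) (36.8365, 38) (0, 38)]  |A|=1265.891
4. ⊥bis P2·P3 via (24.83,12.325): [(0, 0) (18.1787, 0) (35.8683, 32.7791) (36.8365, 38) (0, 38)]  |A|=1075.5973
5. ⊥bis P2·P4 via (29.99,20.97): [(0, 0) (18.1787, 0) (30.0281, 21.9571) (30.647, 38) (0, 38)]  |A|=1015.9424
6. ⊥bis P2·P5 via (29.55,27.935): [(0, 0) (18.1787, 0) (30.0281, 21.9571) (30.1707, 25.6532) (26.8122, 38) (0, 38)]  |A|=992.2684
7. ⊥bis P2·P6 via (38.905,18.165): [(0, 0) (18.1787, 0) (30.0281, 21.9571) (30.1707, 25.6532) (26.8122, 38) (0, 38)]  |A|=992.2684
8. ⊥bis P2·P7 via (44.11,25.825): [(0, 0) (18.1787, 0) (30.0281, 21.9571) (30.1707, 25.6532) (26.8122, 38) (0, 38)]  |A|=992.2684
9. ⊥bis P2·P8 via (20.045,15.205): [(0, 0) (12.1913, 0) (28.5393, 31.6504) (26.8122, 38) (0, 38)]  |A|=820.3013
10. canonical 5-gon: [(0, 0) (12.1913, 0) (28.5393, 31.6504) (26.8122, 38) (0, 38)]
11. shoelace: 820.3013

Area of P2's cell: 820.3013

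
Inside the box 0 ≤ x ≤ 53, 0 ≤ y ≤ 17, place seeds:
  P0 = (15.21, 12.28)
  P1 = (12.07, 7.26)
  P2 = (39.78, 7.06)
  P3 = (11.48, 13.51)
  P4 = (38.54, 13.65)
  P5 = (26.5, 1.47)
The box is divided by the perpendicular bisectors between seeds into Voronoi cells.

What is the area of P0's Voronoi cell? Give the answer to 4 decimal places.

Area of P0's cell: 109.7210

1. box [0,53]×[0,17]: [(0, 0) (53, 0) (53, 17) (0, 17)]
2. ⊥bis P0·P1 via (13.64,9.77): [(29.2596, 0) (53, 0) (53, 17) (2.0812, 17)]  |A|=634.6035
3. ⊥bis P0·P2 via (27.495,9.67): [(25.8885, 2.1086) (29.0523, 17) (2.0812, 17)]  |A|=200.8191
4. ⊥bis P0·P3 via (13.345,12.895): [(12.5412, 10.4573) (25.8885, 2.1086) (29.0523, 17) (14.6987, 17)]  |A|=159.5431
5. ⊥bis P0·P4 via (26.875,12.965): [(12.5412, 10.4573) (25.8885, 2.1086) (27.1609, 8.0972) (26.6381, 17) (14.6987, 17)]  |A|=148.7964
6. ⊥bis P0·P5 via (20.855,6.875): [(12.5412, 10.4573) (19.8861, 5.8631) (26.8641, 13.1509) (26.6381, 17) (14.6987, 17)]  |A|=109.721
7. canonical 5-gon: [(12.5412, 10.4573) (19.8861, 5.8631) (26.8641, 13.1509) (26.6381, 17) (14.6987, 17)]
8. shoelace: 109.721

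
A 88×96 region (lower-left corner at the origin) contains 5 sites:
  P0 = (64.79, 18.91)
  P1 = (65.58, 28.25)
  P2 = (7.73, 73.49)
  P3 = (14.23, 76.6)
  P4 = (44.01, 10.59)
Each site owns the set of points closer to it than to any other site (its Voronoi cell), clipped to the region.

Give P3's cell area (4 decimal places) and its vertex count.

1. box [0,88]×[0,96]: [(0, 0) (88, 0) (88, 96) (0, 96)]
2. ⊥bis P3·P0 via (39.51,47.755): [(0, 13.1281) (88, 90.252) (88, 96) (0, 96)]  |A|=3899.2735
3. ⊥bis P3·P1 via (39.905,52.425): [(0, 13.1281) (16.6135, 27.6883) (80.9342, 96) (0, 96)]  |A|=3452.773
4. ⊥bis P3·P2 via (10.98,75.045): [(27.9021, 39.6773) (80.9342, 96) (0.9538, 96)]  |A|=2252.3551
5. ⊥bis P3·P4 via (29.12,43.595): [(26.5766, 42.4476) (33.4156, 45.5329) (80.9342, 96) (0.9538, 96)]  |A|=2240.8375
6. canonical 4-gon: [(26.5766, 42.4476) (33.4156, 45.5329) (80.9342, 96) (0.9538, 96)]
7. shoelace: 2240.8375

Area of P3's cell: 2240.8375 (4 vertices)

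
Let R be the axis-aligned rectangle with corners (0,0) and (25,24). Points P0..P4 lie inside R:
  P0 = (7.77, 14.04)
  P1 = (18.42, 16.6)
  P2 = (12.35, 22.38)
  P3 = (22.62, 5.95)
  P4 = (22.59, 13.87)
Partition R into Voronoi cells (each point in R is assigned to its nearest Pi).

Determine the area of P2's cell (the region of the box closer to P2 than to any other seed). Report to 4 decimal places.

Area of P2's cell: 73.2347

1. box [0,25]×[0,24]: [(0, 0) (25, 0) (25, 24) (0, 24)]
2. ⊥bis P2·P0 via (10.06,18.21): [(0, 23.7346) (25, 10.0055) (25, 24) (0, 24)]  |A|=178.2488
3. ⊥bis P2·P1 via (15.385,19.49): [(0, 23.7346) (12.7562, 16.7293) (19.6795, 24) (0, 24)]  |A|=73.2347
4. ⊥bis P2·P3 via (17.485,14.165): [(0, 23.7346) (12.7562, 16.7293) (19.6795, 24) (0, 24)]  |A|=73.2347
5. ⊥bis P2·P4 via (17.47,18.125): [(0, 23.7346) (12.7562, 16.7293) (19.6795, 24) (0, 24)]  |A|=73.2347
6. canonical 4-gon: [(0, 23.7346) (12.7562, 16.7293) (19.6795, 24) (0, 24)]
7. shoelace: 73.2347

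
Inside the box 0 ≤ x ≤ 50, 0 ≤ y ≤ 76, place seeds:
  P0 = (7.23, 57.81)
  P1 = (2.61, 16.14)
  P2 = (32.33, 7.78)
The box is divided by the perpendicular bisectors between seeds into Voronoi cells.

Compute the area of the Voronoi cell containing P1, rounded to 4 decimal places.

1. box [0,50]×[0,76]: [(0, 0) (50, 0) (50, 76) (0, 76)]
2. ⊥bis P1·P0 via (4.92,36.975): [(0, 37.5205) (0, 0) (50, 0) (50, 31.9769)]  |A|=1737.4354
3. ⊥bis P1·P2 via (17.47,11.96): [(23.9141, 34.8691) (0, 37.5205) (0, 0) (14.1057, 0)]  |A|=694.5625
4. canonical 4-gon: [(23.9141, 34.8691) (0, 37.5205) (0, 0) (14.1057, 0)]
5. shoelace: 694.5625

Area of P1's cell: 694.5625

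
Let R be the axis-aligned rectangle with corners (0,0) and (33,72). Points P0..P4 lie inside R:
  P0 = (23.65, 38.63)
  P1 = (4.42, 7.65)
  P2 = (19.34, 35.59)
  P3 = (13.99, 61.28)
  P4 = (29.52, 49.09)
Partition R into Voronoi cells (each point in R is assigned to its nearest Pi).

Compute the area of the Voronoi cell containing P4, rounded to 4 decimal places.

Area of P4's cell: 233.1176

1. box [0,33]×[0,72]: [(0, 0) (33, 0) (33, 72) (0, 72)]
2. ⊥bis P4·P0 via (26.585,43.86): [(0, 58.7791) (33, 40.26) (33, 72) (0, 72)]  |A|=741.8547
3. ⊥bis P4·P1 via (16.97,28.37): [(0, 58.7791) (33, 40.26) (33, 72) (0, 72)]  |A|=741.8547
4. ⊥bis P4·P2 via (24.43,42.34): [(0, 60.762) (10.2801, 53.0101) (33, 40.26) (33, 72) (0, 72)]  |A|=731.6624
5. ⊥bis P4·P3 via (21.755,55.185): [(17.0609, 49.2048) (33, 40.26) (33, 69.5111)]  |A|=233.1176
6. canonical 3-gon: [(17.0609, 49.2048) (33, 40.26) (33, 69.5111)]
7. shoelace: 233.1176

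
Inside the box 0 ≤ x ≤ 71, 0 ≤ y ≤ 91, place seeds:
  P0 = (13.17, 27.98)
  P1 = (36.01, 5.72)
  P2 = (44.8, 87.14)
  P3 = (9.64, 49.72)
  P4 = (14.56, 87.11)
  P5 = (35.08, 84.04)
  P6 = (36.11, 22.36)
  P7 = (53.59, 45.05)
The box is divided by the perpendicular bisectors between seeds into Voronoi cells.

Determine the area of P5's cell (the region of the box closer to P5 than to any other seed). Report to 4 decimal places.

Area of P5's cell: 542.1008

1. box [0,71]×[0,91]: [(0, 0) (71, 0) (71, 91) (0, 91)]
2. ⊥bis P5·P0 via (24.125,56.01): [(0, 65.4388) (71, 37.6898) (71, 91) (0, 91)]  |A|=2799.9351
3. ⊥bis P5·P1 via (35.545,44.88): [(0, 65.4388) (52.0998, 45.0766) (71, 45.301) (71, 91) (0, 91)]  |A|=2728.0083
4. ⊥bis P5·P2 via (39.94,85.59): [(0, 65.4388) (52.0998, 45.0766) (52.8581, 45.0856) (38.2146, 91) (0, 91)]  |A|=1560.8129
5. ⊥bis P5·P3 via (22.36,66.88): [(0, 83.4545) (51.4108, 45.3459) (52.0998, 45.0766) (52.8581, 45.0856) (38.2146, 91) (0, 91)]  |A|=1097.7114
6. ⊥bis P5·P4 via (24.82,85.575): [(22.0567, 67.1048) (51.4108, 45.3459) (52.0998, 45.0766) (52.8581, 45.0856) (38.2146, 91) (25.6316, 91)]  |A|=708.2616
7. ⊥bis P5·P6 via (35.595,53.2): [(22.0567, 67.1048) (40.7001, 53.2853) (50.1924, 53.4438) (38.2146, 91) (25.6316, 91)]  |A|=663.9244
8. ⊥bis P5·P7 via (44.335,64.545): [(22.0567, 67.1048) (32.8595, 59.0972) (46.3472, 65.5003) (38.2146, 91) (25.6316, 91)]  |A|=542.1008
9. canonical 5-gon: [(22.0567, 67.1048) (32.8595, 59.0972) (46.3472, 65.5003) (38.2146, 91) (25.6316, 91)]
10. shoelace: 542.1008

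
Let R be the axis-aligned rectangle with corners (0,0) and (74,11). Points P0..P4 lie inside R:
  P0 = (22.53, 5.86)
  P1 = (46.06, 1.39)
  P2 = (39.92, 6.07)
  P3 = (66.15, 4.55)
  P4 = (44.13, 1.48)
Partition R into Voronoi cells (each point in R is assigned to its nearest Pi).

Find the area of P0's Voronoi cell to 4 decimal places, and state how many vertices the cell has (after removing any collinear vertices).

Area of P0's cell: 343.5368 (4 vertices)

1. box [0,74]×[0,11]: [(0, 0) (74, 0) (74, 11) (0, 11)]
2. ⊥bis P0·P1 via (34.295,3.625): [(0, 0) (33.6064, 0) (35.696, 11) (0, 11)]  |A|=381.1631
3. ⊥bis P0·P2 via (31.225,5.965): [(0, 0) (31.297, 0) (31.1642, 11) (0, 11)]  |A|=343.5368
4. ⊥bis P0·P3 via (44.34,5.205): [(0, 0) (31.297, 0) (31.1642, 11) (0, 11)]  |A|=343.5368
5. ⊥bis P0·P4 via (33.33,3.67): [(0, 0) (31.297, 0) (31.1642, 11) (0, 11)]  |A|=343.5368
6. canonical 4-gon: [(0, 0) (31.297, 0) (31.1642, 11) (0, 11)]
7. shoelace: 343.5368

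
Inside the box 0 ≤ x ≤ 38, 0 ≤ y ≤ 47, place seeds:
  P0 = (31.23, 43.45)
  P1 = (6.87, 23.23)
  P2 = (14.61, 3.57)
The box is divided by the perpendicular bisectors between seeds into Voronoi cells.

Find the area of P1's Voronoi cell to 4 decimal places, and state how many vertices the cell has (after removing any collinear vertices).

Area of P1's cell: 658.6590 (4 vertices)

1. box [0,38]×[0,47]: [(0, 0) (38, 0) (38, 47) (0, 47)]
2. ⊥bis P1·P0 via (19.05,33.34): [(0, 0) (38, 0) (38, 10.51) (7.7115, 47) (0, 47)]  |A|=1233.3873
3. ⊥bis P1·P2 via (10.74,13.4): [(0, 9.1717) (29.4779, 20.777) (7.7115, 47) (0, 47)]  |A|=658.659
4. canonical 4-gon: [(0, 9.1717) (29.4779, 20.777) (7.7115, 47) (0, 47)]
5. shoelace: 658.659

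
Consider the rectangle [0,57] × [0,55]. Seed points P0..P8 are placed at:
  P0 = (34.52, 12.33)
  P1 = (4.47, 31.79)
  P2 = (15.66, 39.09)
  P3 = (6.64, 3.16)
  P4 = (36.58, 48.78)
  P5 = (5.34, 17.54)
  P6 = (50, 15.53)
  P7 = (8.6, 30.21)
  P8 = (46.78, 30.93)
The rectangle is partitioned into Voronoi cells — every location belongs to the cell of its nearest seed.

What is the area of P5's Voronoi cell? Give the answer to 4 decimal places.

Area of P5's cell: 246.0458

1. box [0,57]×[0,55]: [(0, 0) (57, 0) (57, 55) (0, 55)]
2. ⊥bis P5·P0 via (19.93,14.935): [(0, 0) (17.2634, 0) (27.0835, 55) (0, 55)]  |A|=1219.5393
3. ⊥bis P5·P1 via (4.905,24.665): [(0, 24.3655) (0, 0) (17.2634, 0) (21.852, 25.6997)]  |A|=488.0496
4. ⊥bis P5·P2 via (10.5,28.315): [(16.6274, 25.3807) (0, 24.3655) (0, 0) (17.2634, 0) (21.388, 23.1009)]  |A|=481.3348
5. ⊥bis P5·P3 via (5.99,10.35): [(16.6274, 25.3807) (0, 24.3655) (0, 9.8085) (19.3266, 11.5557) (21.388, 23.1009)]  |A|=286.8072
6. ⊥bis P5·P4 via (20.96,33.16): [(16.6274, 25.3807) (0, 24.3655) (0, 9.8085) (19.3266, 11.5557) (21.388, 23.1009)]  |A|=286.8072
7. ⊥bis P5·P6 via (27.67,16.535): [(16.6274, 25.3807) (0, 24.3655) (0, 9.8085) (19.3266, 11.5557) (21.388, 23.1009)]  |A|=286.8072
8. ⊥bis P5·P7 via (6.97,23.875): [(4.0925, 24.6154) (0, 24.3655) (0, 9.8085) (19.3266, 11.5557) (20.8869, 20.2942)]  |A|=246.0458
9. ⊥bis P5·P8 via (26.06,24.235): [(4.0925, 24.6154) (0, 24.3655) (0, 9.8085) (19.3266, 11.5557) (20.8869, 20.2942)]  |A|=246.0458
10. canonical 5-gon: [(4.0925, 24.6154) (0, 24.3655) (0, 9.8085) (19.3266, 11.5557) (20.8869, 20.2942)]
11. shoelace: 246.0458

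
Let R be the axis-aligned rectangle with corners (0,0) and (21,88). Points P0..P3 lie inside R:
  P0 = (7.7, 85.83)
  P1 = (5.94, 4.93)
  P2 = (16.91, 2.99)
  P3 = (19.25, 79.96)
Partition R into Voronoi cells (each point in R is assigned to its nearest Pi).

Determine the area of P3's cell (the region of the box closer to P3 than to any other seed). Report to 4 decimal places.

1. box [0,21]×[0,88]: [(0, 0) (21, 0) (21, 88) (0, 88)]
2. ⊥bis P3·P0 via (13.475,82.895): [(0, 56.3812) (0, 0) (21, 0) (21, 88) (16.0695, 88)]  |A|=1593.9507
3. ⊥bis P3·P1 via (12.595,42.445): [(0, 56.3812) (0, 44.6793) (21, 40.954) (21, 88) (16.0695, 88)]  |A|=694.8012
4. ⊥bis P3·P2 via (18.08,41.475): [(0, 56.3812) (0, 44.6793) (18.0595, 41.4756) (21, 41.3862) (21, 88) (16.0695, 88)]  |A|=694.1657
5. canonical 6-gon: [(0, 56.3812) (0, 44.6793) (18.0595, 41.4756) (21, 41.3862) (21, 88) (16.0695, 88)]
6. shoelace: 694.1657

Area of P3's cell: 694.1657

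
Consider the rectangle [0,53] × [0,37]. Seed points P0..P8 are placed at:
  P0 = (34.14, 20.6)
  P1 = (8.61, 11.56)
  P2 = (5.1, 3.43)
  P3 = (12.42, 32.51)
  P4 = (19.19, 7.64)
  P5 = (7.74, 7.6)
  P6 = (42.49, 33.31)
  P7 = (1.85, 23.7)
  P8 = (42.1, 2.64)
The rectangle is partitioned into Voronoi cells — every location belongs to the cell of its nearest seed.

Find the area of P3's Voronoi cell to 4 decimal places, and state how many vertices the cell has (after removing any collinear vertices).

Area of P3's cell: 288.5167 (7 vertices)

1. box [0,53]×[0,37]: [(0, 0) (53, 0) (53, 37) (0, 37)]
2. ⊥bis P3·P0 via (23.28,26.555): [(0, 0) (8.7188, 0) (29.0074, 37) (0, 37)]  |A|=697.9347
3. ⊥bis P3·P1 via (10.515,22.035): [(0, 23.9473) (19.8687, 20.3339) (29.0074, 37) (0, 37)]  |A|=371.3906
4. ⊥bis P3·P2 via (8.76,17.97): [(0, 23.9473) (19.8687, 20.3339) (29.0074, 37) (0, 37)]  |A|=371.3906
5. ⊥bis P3·P4 via (15.805,20.075): [(0, 23.9473) (18.0028, 20.6733) (20.4148, 21.3299) (29.0074, 37) (0, 37)]  |A|=370.3688
6. ⊥bis P3·P5 via (10.08,20.055): [(0, 23.9473) (18.0028, 20.6733) (20.4148, 21.3299) (29.0074, 37) (0, 37)]  |A|=370.3688
7. ⊥bis P3·P6 via (27.455,32.91): [(0, 23.9473) (18.0028, 20.6733) (20.4148, 21.3299) (27.4231, 34.1106) (27.3462, 37) (0, 37)]  |A|=367.9687
8. ⊥bis P3·P7 via (7.135,28.105): [(0, 36.6654) (12.4943, 21.675) (18.0028, 20.6733) (20.4148, 21.3299) (27.4231, 34.1106) (27.3462, 37) (0, 37)]  |A|=288.5167
9. ⊥bis P3·P8 via (27.26,17.575): [(0, 36.6654) (12.4943, 21.675) (18.0028, 20.6733) (20.4148, 21.3299) (27.4231, 34.1106) (27.3462, 37) (0, 37)]  |A|=288.5167
10. canonical 7-gon: [(0, 36.6654) (12.4943, 21.675) (18.0028, 20.6733) (20.4148, 21.3299) (27.4231, 34.1106) (27.3462, 37) (0, 37)]
11. shoelace: 288.5167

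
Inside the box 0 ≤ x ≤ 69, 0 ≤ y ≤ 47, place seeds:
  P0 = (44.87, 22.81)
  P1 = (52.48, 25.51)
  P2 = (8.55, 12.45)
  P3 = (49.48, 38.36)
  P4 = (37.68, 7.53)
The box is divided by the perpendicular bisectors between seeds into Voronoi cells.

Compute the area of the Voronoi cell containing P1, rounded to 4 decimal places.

Area of P1's cell: 555.0888

1. box [0,69]×[0,47]: [(0, 0) (69, 0) (69, 47) (0, 47)]
2. ⊥bis P1·P0 via (48.675,24.16): [(57.2469, 0) (69, 0) (69, 47) (40.5715, 47)]  |A|=944.2692
3. ⊥bis P1·P2 via (30.515,18.98): [(57.2469, 0) (69, 0) (69, 47) (40.5715, 47)]  |A|=944.2692
4. ⊥bis P1·P3 via (50.98,31.935): [(46.3038, 30.8433) (57.2469, 0) (69, 0) (69, 36.142)]  |A|=591.3955
5. ⊥bis P1·P4 via (45.08,16.52): [(46.3038, 30.8433) (53.9869, 9.1884) (65.1496, 0) (69, 0) (69, 36.142)]  |A|=555.0888
6. canonical 5-gon: [(46.3038, 30.8433) (53.9869, 9.1884) (65.1496, 0) (69, 0) (69, 36.142)]
7. shoelace: 555.0888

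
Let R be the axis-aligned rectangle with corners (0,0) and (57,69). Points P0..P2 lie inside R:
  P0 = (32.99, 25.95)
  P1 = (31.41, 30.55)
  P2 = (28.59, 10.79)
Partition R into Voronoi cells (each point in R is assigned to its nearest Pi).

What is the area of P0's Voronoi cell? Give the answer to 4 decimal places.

Area of P0's cell: 533.5831

1. box [0,57]×[0,69]: [(0, 0) (57, 0) (57, 69) (0, 69)]
2. ⊥bis P0·P1 via (32.2,28.25): [(0, 17.19) (0, 0) (57, 0) (57, 36.7683)]  |A|=1537.8104
3. ⊥bis P0·P2 via (30.79,18.37): [(15.9636, 22.6732) (57, 10.7629) (57, 36.7683)]  |A|=533.5831
4. canonical 3-gon: [(15.9636, 22.6732) (57, 10.7629) (57, 36.7683)]
5. shoelace: 533.5831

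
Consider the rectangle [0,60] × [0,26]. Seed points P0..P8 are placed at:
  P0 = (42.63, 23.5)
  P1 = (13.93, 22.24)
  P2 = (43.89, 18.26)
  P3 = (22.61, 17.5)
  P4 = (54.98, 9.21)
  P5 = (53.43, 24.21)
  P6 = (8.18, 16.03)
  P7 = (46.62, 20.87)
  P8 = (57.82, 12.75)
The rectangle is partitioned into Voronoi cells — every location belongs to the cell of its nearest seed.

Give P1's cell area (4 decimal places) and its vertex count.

1. box [0,60]×[0,26]: [(0, 0) (60, 0) (60, 26) (0, 26)]
2. ⊥bis P1·P0 via (28.28,22.87): [(0, 0) (29.284, 0) (28.1426, 26) (0, 26)]  |A|=746.5462
3. ⊥bis P1·P2 via (28.91,20.25): [(0, 0) (26.2199, 0) (28.5229, 17.3364) (28.1426, 26) (0, 26)]  |A|=719.9858
4. ⊥bis P1·P3 via (18.27,19.87): [(0, 0) (7.4193, 0) (21.6175, 26) (0, 26)]  |A|=377.4787
5. ⊥bis P1·P4 via (34.455,15.725): [(0, 0) (7.4193, 0) (21.6175, 26) (0, 26)]  |A|=377.4787
6. ⊥bis P1·P5 via (33.68,23.225): [(0, 0) (7.4193, 0) (21.6175, 26) (0, 26)]  |A|=377.4787
7. ⊥bis P1·P6 via (11.055,19.135): [(15.5804, 14.9448) (21.6175, 26) (3.6408, 26)]  |A|=99.368
8. ⊥bis P1·P7 via (30.275,21.555): [(15.5804, 14.9448) (21.6175, 26) (3.6408, 26)]  |A|=99.368
9. ⊥bis P1·P8 via (35.875,17.495): [(15.5804, 14.9448) (21.6175, 26) (3.6408, 26)]  |A|=99.368
10. canonical 3-gon: [(15.5804, 14.9448) (21.6175, 26) (3.6408, 26)]
11. shoelace: 99.368

Area of P1's cell: 99.3680 (3 vertices)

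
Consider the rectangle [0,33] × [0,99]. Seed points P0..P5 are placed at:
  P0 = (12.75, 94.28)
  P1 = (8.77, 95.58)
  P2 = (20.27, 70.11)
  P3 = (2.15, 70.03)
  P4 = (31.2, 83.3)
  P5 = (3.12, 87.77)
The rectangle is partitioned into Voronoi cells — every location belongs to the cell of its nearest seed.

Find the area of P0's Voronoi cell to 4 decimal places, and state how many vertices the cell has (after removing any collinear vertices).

Area of P0's cell: 204.1434 (5 vertices)

1. box [0,33]×[0,99]: [(0, 0) (33, 0) (33, 99) (0, 99)]
2. ⊥bis P0·P1 via (10.76,94.93): [(0, 61.9878) (0, 0) (33, 0) (33, 99) (12.0894, 99)]  |A|=3043.2727
3. ⊥bis P0·P2 via (16.51,82.195): [(5.4793, 78.763) (33, 87.3255) (33, 99) (12.0894, 99)]  |A|=372.2282
4. ⊥bis P0·P3 via (7.45,82.155): [(6.695, 82.485) (11.1638, 80.5316) (33, 87.3255) (33, 99) (12.0894, 99)]  |A|=362.7246
5. ⊥bis P0·P4 via (21.975,88.79): [(6.695, 82.485) (11.1638, 80.5316) (18.4002, 82.7831) (28.0512, 99) (12.0894, 99)]  |A|=237.3746
6. ⊥bis P0·P5 via (7.935,91.025): [(8.9797, 89.4796) (14.357, 81.5251) (18.4002, 82.7831) (28.0512, 99) (12.0894, 99)]  |A|=204.1434
7. canonical 5-gon: [(8.9797, 89.4796) (14.357, 81.5251) (18.4002, 82.7831) (28.0512, 99) (12.0894, 99)]
8. shoelace: 204.1434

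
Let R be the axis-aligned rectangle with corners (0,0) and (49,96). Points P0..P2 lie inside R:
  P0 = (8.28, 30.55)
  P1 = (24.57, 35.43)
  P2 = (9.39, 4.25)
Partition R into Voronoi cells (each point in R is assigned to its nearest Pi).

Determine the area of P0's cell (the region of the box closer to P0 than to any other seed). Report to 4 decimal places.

1. box [0,49]×[0,96]: [(0, 0) (49, 0) (49, 96) (0, 96)]
2. ⊥bis P0·P1 via (16.425,32.99): [(0, 87.8185) (0, 0) (26.3078, 0)]  |A|=1155.1573
3. ⊥bis P0·P2 via (8.835,17.4): [(20.9422, 17.911) (0, 87.8185) (0, 17.0271)]  |A|=741.2649
4. canonical 3-gon: [(20.9422, 17.911) (0, 87.8185) (0, 17.0271)]
5. shoelace: 741.2649

Area of P0's cell: 741.2649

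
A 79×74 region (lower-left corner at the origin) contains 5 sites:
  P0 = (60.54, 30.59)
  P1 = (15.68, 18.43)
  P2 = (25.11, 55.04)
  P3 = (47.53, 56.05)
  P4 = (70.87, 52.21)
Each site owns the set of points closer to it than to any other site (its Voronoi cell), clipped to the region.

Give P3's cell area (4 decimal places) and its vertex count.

Area of P3's cell: 799.5095 (4 vertices)

1. box [0,79]×[0,74]: [(0, 0) (79, 0) (79, 74) (0, 74)]
2. ⊥bis P3·P0 via (54.035,43.32): [(0, 15.7082) (79, 56.0771) (79, 74) (0, 74)]  |A|=3010.4807
3. ⊥bis P3·P1 via (31.605,37.24): [(0, 63.9976) (35.569, 33.8839) (79, 56.0771) (79, 74) (0, 74)]  |A|=2151.6783
4. ⊥bis P3·P2 via (36.32,55.545): [(37.257, 34.7465) (79, 56.0771) (79, 74) (35.4886, 74)]  |A|=1228.067
5. ⊥bis P3·P4 via (59.2,54.13): [(37.257, 34.7465) (57.7323, 45.2093) (62.4691, 74) (35.4886, 74)]  |A|=799.5095
6. canonical 4-gon: [(37.257, 34.7465) (57.7323, 45.2093) (62.4691, 74) (35.4886, 74)]
7. shoelace: 799.5095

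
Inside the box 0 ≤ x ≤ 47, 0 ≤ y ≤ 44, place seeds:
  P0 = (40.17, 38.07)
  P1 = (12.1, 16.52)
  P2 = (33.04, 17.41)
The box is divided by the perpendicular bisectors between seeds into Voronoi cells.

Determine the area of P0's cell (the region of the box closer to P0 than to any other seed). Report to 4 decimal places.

1. box [0,47]×[0,44]: [(0, 0) (47, 0) (47, 44) (0, 44)]
2. ⊥bis P0·P1 via (26.135,27.295): [(47, 0.1172) (47, 44) (13.3102, 44)]  |A|=739.201
3. ⊥bis P0·P2 via (36.605,27.74): [(21.8963, 32.8161) (47, 24.1526) (47, 44) (13.3102, 44)]  |A|=437.5132
4. canonical 4-gon: [(21.8963, 32.8161) (47, 24.1526) (47, 44) (13.3102, 44)]
5. shoelace: 437.5132

Area of P0's cell: 437.5132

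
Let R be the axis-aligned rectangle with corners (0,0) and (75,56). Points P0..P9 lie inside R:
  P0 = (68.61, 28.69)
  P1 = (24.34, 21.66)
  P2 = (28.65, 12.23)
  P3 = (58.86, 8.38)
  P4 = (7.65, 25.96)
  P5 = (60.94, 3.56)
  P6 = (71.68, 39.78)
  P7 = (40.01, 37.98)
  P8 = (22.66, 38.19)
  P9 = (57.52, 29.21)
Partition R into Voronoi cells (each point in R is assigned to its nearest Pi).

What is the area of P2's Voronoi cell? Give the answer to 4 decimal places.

Area of P2's cell: 577.2431

1. box [0,75]×[0,56]: [(0, 0) (75, 0) (75, 56) (0, 56)]
2. ⊥bis P2·P0 via (48.63,20.46): [(0, 0) (57.0577, 0) (33.9907, 56) (0, 56)]  |A|=2549.3543
3. ⊥bis P2·P1 via (26.495,16.945): [(0, 4.8354) (0, 0) (57.0577, 0) (46.3415, 26.0159)]  |A|=854.243
4. ⊥bis P2·P3 via (43.755,10.305): [(45.7211, 25.7323) (0, 4.8354) (0, 0) (42.4417, 0)]  |A|=656.6019
5. ⊥bis P2·P4 via (18.15,19.095): [(45.7211, 25.7323) (12.5888, 10.5891) (5.6655, 0) (42.4417, 0)]  |A|=596.1695
6. ⊥bis P2·P5 via (44.795,7.895): [(45.7211, 25.7323) (12.5888, 10.5891) (5.6655, 0) (42.4417, 0)]  |A|=596.1695
7. ⊥bis P2·P6 via (50.165,26.005): [(45.7211, 25.7323) (12.5888, 10.5891) (5.6655, 0) (42.4417, 0)]  |A|=596.1695
8. ⊥bis P2·P7 via (34.33,25.105): [(45.039, 20.3805) (39.4279, 22.856) (12.5888, 10.5891) (5.6655, 0) (42.4417, 0)]  |A|=580.3105
9. ⊥bis P2·P8 via (25.655,25.21): [(45.039, 20.3805) (39.4279, 22.856) (12.5888, 10.5891) (5.6655, 0) (42.4417, 0)]  |A|=580.3105
10. ⊥bis P2·P9 via (43.085,20.72): [(44.7266, 17.9289) (42.6699, 21.4257) (39.4279, 22.856) (12.5888, 10.5891) (5.6655, 0) (42.4417, 0)]  |A|=577.2431
11. canonical 6-gon: [(44.7266, 17.9289) (42.6699, 21.4257) (39.4279, 22.856) (12.5888, 10.5891) (5.6655, 0) (42.4417, 0)]
12. shoelace: 577.2431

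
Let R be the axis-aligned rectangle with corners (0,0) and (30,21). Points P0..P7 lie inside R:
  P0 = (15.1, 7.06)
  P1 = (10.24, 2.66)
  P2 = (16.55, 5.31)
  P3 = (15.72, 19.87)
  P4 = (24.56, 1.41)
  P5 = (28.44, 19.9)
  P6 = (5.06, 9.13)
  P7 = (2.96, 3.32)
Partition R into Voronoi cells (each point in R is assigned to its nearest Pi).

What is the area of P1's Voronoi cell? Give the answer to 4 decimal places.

1. box [0,30]×[0,21]: [(0, 0) (30, 0) (30, 21) (0, 21)]
2. ⊥bis P1·P0 via (12.67,4.86): [(0, 18.8546) (0, 0) (17.07, 0)]  |A|=160.9239
3. ⊥bis P1·P2 via (13.395,3.985): [(13.3369, 4.1234) (0, 18.8546) (0, 0) (15.0686, 0)]  |A|=156.7976
4. ⊥bis P1·P3 via (12.98,11.265): [(13.3369, 4.1234) (4.3969, 13.998) (0, 15.3981) (0, 0) (15.0686, 0)]  |A|=149.1987
5. ⊥bis P1·P4 via (17.4,2.035): [(13.3369, 4.1234) (4.3969, 13.998) (0, 15.3981) (0, 0) (15.0686, 0)]  |A|=149.1987
6. ⊥bis P1·P5 via (19.34,11.28): [(13.3369, 4.1234) (4.3969, 13.998) (0, 15.3981) (0, 0) (15.0686, 0)]  |A|=149.1987
7. ⊥bis P1·P6 via (7.65,5.895): [(13.3369, 4.1234) (10.0172, 7.7902) (0.2869, 0) (15.0686, 0)]  |A|=61.2452
8. ⊥bis P1·P7 via (6.6,2.99): [(13.3369, 4.1234) (10.0172, 7.7902) (6.8018, 5.2159) (6.3289, 0) (15.0686, 0)]  |A|=45.488
9. canonical 5-gon: [(13.3369, 4.1234) (10.0172, 7.7902) (6.8018, 5.2159) (6.3289, 0) (15.0686, 0)]
10. shoelace: 45.488

Area of P1's cell: 45.4880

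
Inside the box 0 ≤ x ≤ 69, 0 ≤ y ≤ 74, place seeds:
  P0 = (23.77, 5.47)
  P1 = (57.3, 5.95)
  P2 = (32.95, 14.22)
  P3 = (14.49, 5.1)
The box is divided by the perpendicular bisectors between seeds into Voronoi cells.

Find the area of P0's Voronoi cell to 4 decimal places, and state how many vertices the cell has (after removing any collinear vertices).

Area of P0's cell: 185.4153 (3 vertices)

1. box [0,69]×[0,74]: [(0, 0) (69, 0) (69, 74) (0, 74)]
2. ⊥bis P0·P1 via (40.535,5.71): [(0, 0) (40.6167, 0) (39.5574, 74) (0, 74)]  |A|=2966.4429
3. ⊥bis P0·P2 via (28.36,9.845): [(0, 39.5987) (0, 0) (37.7439, 0)]  |A|=747.3035
4. ⊥bis P0·P3 via (19.13,5.285): [(18.5373, 20.1504) (19.3407, 0) (37.7439, 0)]  |A|=185.4153
5. canonical 3-gon: [(18.5373, 20.1504) (19.3407, 0) (37.7439, 0)]
6. shoelace: 185.4153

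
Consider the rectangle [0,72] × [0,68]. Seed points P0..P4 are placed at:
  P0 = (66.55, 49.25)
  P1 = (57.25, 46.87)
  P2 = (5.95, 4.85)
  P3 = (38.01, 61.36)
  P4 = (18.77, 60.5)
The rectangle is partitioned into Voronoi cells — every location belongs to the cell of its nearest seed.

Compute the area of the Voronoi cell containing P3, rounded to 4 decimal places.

1. box [0,72]×[0,68]: [(0, 0) (72, 0) (72, 68) (0, 68)]
2. ⊥bis P3·P0 via (52.28,55.305): [(0, 0) (28.8132, 0) (57.6667, 68) (0, 68)]  |A|=2940.3154
3. ⊥bis P3·P1 via (47.63,54.115): [(0, 0) (6.875, 0) (57.1242, 66.7216) (57.6667, 68) (0, 68)]  |A|=2208.4408
4. ⊥bis P3·P2 via (21.98,33.105): [(0, 45.575) (28.8652, 29.1988) (57.1242, 66.7216) (57.6667, 68) (0, 68)]  |A|=1450.3053
5. ⊥bis P3·P4 via (28.39,60.93): [(29.7555, 30.381) (57.1242, 66.7216) (57.6667, 68) (28.074, 68)]  |A|=564.2619
6. canonical 4-gon: [(29.7555, 30.381) (57.1242, 66.7216) (57.6667, 68) (28.074, 68)]
7. shoelace: 564.2619

Area of P3's cell: 564.2619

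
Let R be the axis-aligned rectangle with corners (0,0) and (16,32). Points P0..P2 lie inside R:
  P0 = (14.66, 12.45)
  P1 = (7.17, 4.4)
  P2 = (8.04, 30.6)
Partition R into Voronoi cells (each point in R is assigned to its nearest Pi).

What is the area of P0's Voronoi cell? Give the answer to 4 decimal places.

Area of P0's cell: 147.2063

1. box [0,16]×[0,32]: [(0, 0) (16, 0) (16, 32) (0, 32)]
2. ⊥bis P0·P1 via (10.915,8.425): [(0, 18.5807) (16, 3.6937) (16, 32) (0, 32)]  |A|=333.8045
3. ⊥bis P0·P2 via (11.35,21.525): [(0.923, 17.7219) (16, 3.6937) (16, 23.221)]  |A|=147.2063
4. canonical 3-gon: [(0.923, 17.7219) (16, 3.6937) (16, 23.221)]
5. shoelace: 147.2063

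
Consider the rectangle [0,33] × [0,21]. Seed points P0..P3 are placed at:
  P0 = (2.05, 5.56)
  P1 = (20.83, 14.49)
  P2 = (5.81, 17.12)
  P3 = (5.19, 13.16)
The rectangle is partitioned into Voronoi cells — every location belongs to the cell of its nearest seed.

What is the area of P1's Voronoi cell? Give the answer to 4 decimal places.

1. box [0,33]×[0,21]: [(0, 0) (33, 0) (33, 21) (0, 21)]
2. ⊥bis P1·P0 via (11.44,10.025): [(16.2069, 0) (33, 0) (33, 21) (6.2213, 21)]  |A|=457.5032
3. ⊥bis P1·P2 via (13.32,15.805): [(12.0743, 8.691) (16.2069, 0) (33, 0) (33, 21) (14.2296, 21)]  |A|=408.2159
4. ⊥bis P1·P3 via (13.01,13.825): [(12.998, 13.9661) (13.7454, 5.1766) (16.2069, 0) (33, 0) (33, 21) (14.2296, 21)]  |A|=402.1852
5. canonical 6-gon: [(12.998, 13.9661) (13.7454, 5.1766) (16.2069, 0) (33, 0) (33, 21) (14.2296, 21)]
6. shoelace: 402.1852

Area of P1's cell: 402.1852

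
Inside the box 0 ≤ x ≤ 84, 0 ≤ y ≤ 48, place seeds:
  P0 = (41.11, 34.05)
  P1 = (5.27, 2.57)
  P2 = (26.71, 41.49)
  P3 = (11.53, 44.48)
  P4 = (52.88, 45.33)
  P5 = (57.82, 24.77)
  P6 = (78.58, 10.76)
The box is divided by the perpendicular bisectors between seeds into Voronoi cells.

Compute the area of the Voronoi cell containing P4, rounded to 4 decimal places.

Area of P4's cell: 404.8647

1. box [0,84]×[0,48]: [(0, 0) (84, 0) (84, 48) (0, 48)]
2. ⊥bis P4·P0 via (46.995,39.69): [(84, 1.0775) (84, 48) (39.031, 48)]  |A|=1055.0297
3. ⊥bis P4·P1 via (29.075,23.95): [(84, 1.0775) (84, 48) (39.031, 48)]  |A|=1055.0297
4. ⊥bis P4·P2 via (39.795,43.41): [(39.1379, 47.8884) (84, 1.0775) (84, 48) (39.1215, 48)]  |A|=1055.0246
5. ⊥bis P4·P3 via (32.205,44.905): [(39.1379, 47.8884) (84, 1.0775) (84, 48) (39.1215, 48)]  |A|=1055.0246
6. ⊥bis P4·P5 via (55.35,35.05): [(39.1379, 47.8884) (52.1733, 34.2867) (84, 41.9338) (84, 48) (39.1215, 48)]  |A|=404.8647
7. ⊥bis P4·P6 via (65.73,28.045): [(39.1379, 47.8884) (52.1733, 34.2867) (84, 41.9338) (84, 48) (39.1215, 48)]  |A|=404.8647
8. canonical 5-gon: [(39.1379, 47.8884) (52.1733, 34.2867) (84, 41.9338) (84, 48) (39.1215, 48)]
9. shoelace: 404.8647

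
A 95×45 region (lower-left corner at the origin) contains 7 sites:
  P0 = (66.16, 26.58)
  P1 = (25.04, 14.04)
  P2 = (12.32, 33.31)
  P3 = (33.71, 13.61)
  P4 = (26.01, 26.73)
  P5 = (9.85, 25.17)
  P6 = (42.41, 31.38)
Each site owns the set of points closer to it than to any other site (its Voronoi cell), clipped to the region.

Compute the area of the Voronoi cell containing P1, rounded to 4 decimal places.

Area of P1's cell: 381.4867

1. box [0,95]×[0,45]: [(0, 0) (95, 0) (95, 45) (0, 45)]
2. ⊥bis P1·P0 via (45.6,20.31): [(0, 0) (51.7938, 0) (38.0705, 45) (0, 45)]  |A|=2021.9461
3. ⊥bis P1·P2 via (18.68,23.675): [(0, 11.3445) (0, 0) (51.7938, 0) (40.2348, 37.9032)]  |A|=1209.7944
4. ⊥bis P1·P3 via (29.375,13.825): [(30.242, 31.307) (0, 11.3445) (0, 0) (28.6893, 0)]  |A|=620.6286
5. ⊥bis P1·P4 via (25.525,20.385): [(29.6846, 20.067) (14.9235, 21.1954) (0, 11.3445) (0, 0) (28.6893, 0)]  |A|=537.357
6. ⊥bis P1·P5 via (17.445,19.605): [(29.6846, 20.067) (18.4147, 20.9285) (3.08, 0) (28.6893, 0)]  |A|=381.4867
7. ⊥bis P1·P6 via (33.725,22.71): [(29.6846, 20.067) (18.4147, 20.9285) (3.08, 0) (28.6893, 0)]  |A|=381.4867
8. canonical 4-gon: [(29.6846, 20.067) (18.4147, 20.9285) (3.08, 0) (28.6893, 0)]
9. shoelace: 381.4867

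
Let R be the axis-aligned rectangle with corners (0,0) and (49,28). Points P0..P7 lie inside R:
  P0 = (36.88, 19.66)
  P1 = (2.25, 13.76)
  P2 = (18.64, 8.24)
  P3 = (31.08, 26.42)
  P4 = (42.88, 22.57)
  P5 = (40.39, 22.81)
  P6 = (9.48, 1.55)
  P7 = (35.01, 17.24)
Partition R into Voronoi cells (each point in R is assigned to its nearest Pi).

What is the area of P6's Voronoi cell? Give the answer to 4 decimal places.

Area of P6's cell: 111.3051

1. box [0,49]×[0,28]: [(0, 0) (49, 0) (49, 28) (0, 28)]
2. ⊥bis P6·P0 via (23.18,10.605): [(0, 0) (30.1894, 0) (11.6828, 28) (0, 28)]  |A|=586.2102
3. ⊥bis P6·P1 via (5.865,7.655): [(0, 4.1821) (0, 0) (30.1894, 0) (19.7109, 15.8537)]  |A|=280.5228
4. ⊥bis P6·P2 via (14.06,4.895): [(10.1787, 10.2093) (0, 4.1821) (0, 0) (17.6351, 0)]  |A|=111.3051
5. ⊥bis P6·P3 via (20.28,13.985): [(10.1787, 10.2093) (0, 4.1821) (0, 0) (17.6351, 0)]  |A|=111.3051
6. ⊥bis P6·P4 via (26.18,12.06): [(10.1787, 10.2093) (0, 4.1821) (0, 0) (17.6351, 0)]  |A|=111.3051
7. ⊥bis P6·P5 via (24.935,12.18): [(10.1787, 10.2093) (0, 4.1821) (0, 0) (17.6351, 0)]  |A|=111.3051
8. ⊥bis P6·P7 via (22.245,9.395): [(10.1787, 10.2093) (0, 4.1821) (0, 0) (17.6351, 0)]  |A|=111.3051
9. canonical 4-gon: [(10.1787, 10.2093) (0, 4.1821) (0, 0) (17.6351, 0)]
10. shoelace: 111.3051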